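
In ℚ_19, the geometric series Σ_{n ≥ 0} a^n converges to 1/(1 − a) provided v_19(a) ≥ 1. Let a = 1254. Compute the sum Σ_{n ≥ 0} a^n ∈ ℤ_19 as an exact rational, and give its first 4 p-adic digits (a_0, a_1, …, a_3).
Σ a^n = 1/(1 − a) = -1/1253;  first 4 digits = (1, 9, 8, 8)

v_19(a) = 1 ≥ 1, so the series converges in ℤ_19 to 1/(1 − a) = 1/(1 − 1254) = -1/1253. Expand this rational in ℤ_19: compute digits iteratively via d_i = x_i mod 19, x_{i+1} = (x_i − d_i)/19. The first 4 digits are (1, 9, 8, 8).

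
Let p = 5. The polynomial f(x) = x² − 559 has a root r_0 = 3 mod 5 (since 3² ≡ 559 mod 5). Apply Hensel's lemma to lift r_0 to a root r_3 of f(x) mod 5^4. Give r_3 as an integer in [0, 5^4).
r_3 = 303 (mod 625)

Hensel's recurrence: r_{i+1} = r_i − f(r_i)·(f′(r_i))^{-1} mod 5^{i+2}, with f′(x) = 2x. Iterate:
  r_0 = 3 (mod 5)
  r_1 = 3 (mod 25)
  r_2 = 53 (mod 125)
  r_3 = 303 (mod 625)
Final: r_3 = 303, and one checks f(r_3) ≡ 0 mod 5^4.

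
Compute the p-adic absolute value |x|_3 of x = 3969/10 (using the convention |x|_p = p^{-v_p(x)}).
|3969/10|_3 = 1/81

Step 1 — compute v_3(x) by factoring powers of 3 out of the numerator and denominator: v_3(3969/10) = 4. Step 2 — apply |x|_p = p^{-v_p(x)} = 3^{-4} = 1/81.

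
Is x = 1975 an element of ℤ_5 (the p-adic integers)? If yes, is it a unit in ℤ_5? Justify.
x ∈ ℤ_5 but not a unit; v_5(x) = 2 > 0

ℤ_5 = {x ∈ ℚ_5 : v_5(x) ≥ 0} and ℤ_5^× = {x ∈ ℤ_5 : v_5(x) = 0}. Here v_5(1975) = v_5(num) − v_5(den) = 2; compare against these criteria.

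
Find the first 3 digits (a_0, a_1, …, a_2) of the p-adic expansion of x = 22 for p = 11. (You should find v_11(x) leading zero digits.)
(a_0, …, a_2) = (0, 2, 0)

v_11(22) = 1, so a_0 = ... = a_0 = 0. Factor out: x = 11^1 · u with u = 2 a unit in ℤ_11. Expand u iteratively via a_{v+i} = u_i mod 11, u_{i+1} = (u_i − a_{v+i})/11:
  u_0 = 2;  a_1 = 2;  u_1 = (u_0 − 2)/11 = 0
  u_1 = 0;  a_2 = 0;  u_2 = (u_1 − 0)/11 = 0
Digits: (0, 2, 0).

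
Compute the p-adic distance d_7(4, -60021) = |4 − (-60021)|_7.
d_7(4, -60021) = 1/2401

Step 1 — x − y = 4 − (-60021) = 60025. Step 2 — v_7(60025) = 4 (factor: 60025 = (7^4 · 25); the sign does not affect v_p). Step 3 — |x − y|_7 = 7^{-4} = 1/2401.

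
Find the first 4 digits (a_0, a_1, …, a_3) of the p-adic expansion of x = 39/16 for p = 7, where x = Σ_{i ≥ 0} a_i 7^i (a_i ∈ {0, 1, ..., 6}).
(a_0, …, a_3) = (2, 4, 6, 3)

v_7(39/16) = 0 (numerator and denominator both coprime to 7), so x ∈ ℤ_7^×. Compute digits iteratively via a_i = x_i mod 7, x_{i+1} = (x_i − a_i)/7, with x_0 = x:
  x_0 = 39/16;  a_0 = 2;  x_1 = (x_0 − 2)/7 = 1/16
  x_1 = 1/16;  a_1 = 4;  x_2 = (x_1 − 4)/7 = -9/16
  x_2 = -9/16;  a_2 = 6;  x_3 = (x_2 − 6)/7 = -15/16
  x_3 = -15/16;  a_3 = 3;  x_4 = (x_3 − 3)/7 = -9/16
Digits: (2, 4, 6, 3).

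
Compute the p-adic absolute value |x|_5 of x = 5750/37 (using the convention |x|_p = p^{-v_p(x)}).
|5750/37|_5 = 1/125

Step 1 — compute v_5(x) by factoring powers of 5 out of the numerator and denominator: v_5(5750/37) = 3. Step 2 — apply |x|_p = p^{-v_p(x)} = 5^{-3} = 1/125.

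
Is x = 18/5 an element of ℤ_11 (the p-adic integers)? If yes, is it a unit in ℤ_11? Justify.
x ∈ ℤ_11^× (unit); v_11(x) = 0

ℤ_11 = {x ∈ ℚ_11 : v_11(x) ≥ 0} and ℤ_11^× = {x ∈ ℤ_11 : v_11(x) = 0}. Here v_11(18/5) = v_11(num) − v_11(den) = 0; compare against these criteria.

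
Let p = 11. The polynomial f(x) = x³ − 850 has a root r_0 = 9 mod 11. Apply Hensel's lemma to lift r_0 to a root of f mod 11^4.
r_3 = 130 (mod 14641)

Hensel: r_{i+1} = r_i − f(r_i)/f′(r_i) mod 11^{i+2}, where f′(x) = 3x². Iterate:
  r_0 = 9 (mod 11)
  r_1 = 9 (mod 121)
  r_2 = 130 (mod 1331)
  r_3 = 130 (mod 14641)
Final: r = 130 with f(r) ≡ 0 mod 11^4.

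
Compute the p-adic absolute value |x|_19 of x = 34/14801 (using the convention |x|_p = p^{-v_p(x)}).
|34/14801|_19 = 361

Step 1 — compute v_19(x) by factoring powers of 19 out of the numerator and denominator: v_19(34/14801) = -2. Step 2 — apply |x|_p = p^{-v_p(x)} = 19^{2} = 361.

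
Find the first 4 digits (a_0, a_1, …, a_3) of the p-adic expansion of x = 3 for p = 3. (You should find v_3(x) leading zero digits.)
(a_0, …, a_3) = (0, 1, 0, 0)

v_3(3) = 1, so a_0 = ... = a_0 = 0. Factor out: x = 3^1 · u with u = 1 a unit in ℤ_3. Expand u iteratively via a_{v+i} = u_i mod 3, u_{i+1} = (u_i − a_{v+i})/3:
  u_0 = 1;  a_1 = 1;  u_1 = (u_0 − 1)/3 = 0
  u_1 = 0;  a_2 = 0;  u_2 = (u_1 − 0)/3 = 0
  u_2 = 0;  a_3 = 0;  u_3 = (u_2 − 0)/3 = 0
Digits: (0, 1, 0, 0).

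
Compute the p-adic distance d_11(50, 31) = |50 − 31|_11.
d_11(50, 31) = 1

Step 1 — x − y = 50 − 31 = 19. Step 2 — v_11(19) = 0 (factor: 19 = (11^0 · 19); the sign does not affect v_p). Step 3 — |x − y|_11 = 11^{0} = 1.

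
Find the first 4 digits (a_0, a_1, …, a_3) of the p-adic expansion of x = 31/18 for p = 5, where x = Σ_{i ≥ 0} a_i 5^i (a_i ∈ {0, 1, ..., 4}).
(a_0, …, a_3) = (2, 3, 3, 4)

v_5(31/18) = 0 (numerator and denominator both coprime to 5), so x ∈ ℤ_5^×. Compute digits iteratively via a_i = x_i mod 5, x_{i+1} = (x_i − a_i)/5, with x_0 = x:
  x_0 = 31/18;  a_0 = 2;  x_1 = (x_0 − 2)/5 = -1/18
  x_1 = -1/18;  a_1 = 3;  x_2 = (x_1 − 3)/5 = -11/18
  x_2 = -11/18;  a_2 = 3;  x_3 = (x_2 − 3)/5 = -13/18
  x_3 = -13/18;  a_3 = 4;  x_4 = (x_3 − 4)/5 = -17/18
Digits: (2, 3, 3, 4).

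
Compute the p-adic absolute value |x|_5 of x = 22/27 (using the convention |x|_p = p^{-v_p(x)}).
|22/27|_5 = 1

Step 1 — compute v_5(x) by factoring powers of 5 out of the numerator and denominator: v_5(22/27) = 0. Step 2 — apply |x|_p = p^{-v_p(x)} = 5^{0} = 1.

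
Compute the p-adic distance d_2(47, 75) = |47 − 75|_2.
d_2(47, 75) = 1/4

Step 1 — x − y = 47 − 75 = -28. Step 2 — v_2(-28) = 2 (factor: -28 = −(2^2 · 7); the sign does not affect v_p). Step 3 — |x − y|_2 = 2^{-2} = 1/4.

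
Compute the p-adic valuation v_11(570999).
v_11(570999) = 4

v_11(n) is the largest exponent k such that 11^k divides n. Factor out: 570999 = 11^4 · 39. (Sign doesn't affect v_p.) So v_11(570999) = 4.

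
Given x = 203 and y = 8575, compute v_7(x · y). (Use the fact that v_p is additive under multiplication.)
v_7(1740725) = 4

v_p(x) = 1 (factor: 203 = 7^1 · 29); v_p(y) = 3 (factor: 8575 = 7^3 · 25). Additivity: v_p(xy) = v_p(x) + v_p(y) = 1 + 3 = 4. (Direct check: xy = 1740725 = 7^4 · (725).)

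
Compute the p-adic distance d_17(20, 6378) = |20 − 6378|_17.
d_17(20, 6378) = 1/289

Step 1 — x − y = 20 − 6378 = -6358. Step 2 — v_17(-6358) = 2 (factor: -6358 = −(17^2 · 22); the sign does not affect v_p). Step 3 — |x − y|_17 = 17^{-2} = 1/289.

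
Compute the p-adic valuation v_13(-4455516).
v_13(-4455516) = 5

v_13(n) is the largest exponent k such that 13^k divides n. Factor out: -4455516 = -13^5 · 12. (Sign doesn't affect v_p.) So v_13(-4455516) = 5.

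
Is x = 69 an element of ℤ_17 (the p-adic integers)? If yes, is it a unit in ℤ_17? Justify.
x ∈ ℤ_17^× (unit); v_17(x) = 0

ℤ_17 = {x ∈ ℚ_17 : v_17(x) ≥ 0} and ℤ_17^× = {x ∈ ℤ_17 : v_17(x) = 0}. Here v_17(69) = v_17(num) − v_17(den) = 0; compare against these criteria.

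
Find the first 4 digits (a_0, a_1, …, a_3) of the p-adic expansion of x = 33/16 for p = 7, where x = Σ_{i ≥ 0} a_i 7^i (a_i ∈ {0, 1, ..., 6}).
(a_0, …, a_3) = (6, 6, 3, 6)

v_7(33/16) = 0 (numerator and denominator both coprime to 7), so x ∈ ℤ_7^×. Compute digits iteratively via a_i = x_i mod 7, x_{i+1} = (x_i − a_i)/7, with x_0 = x:
  x_0 = 33/16;  a_0 = 6;  x_1 = (x_0 − 6)/7 = -9/16
  x_1 = -9/16;  a_1 = 6;  x_2 = (x_1 − 6)/7 = -15/16
  x_2 = -15/16;  a_2 = 3;  x_3 = (x_2 − 3)/7 = -9/16
  x_3 = -9/16;  a_3 = 6;  x_4 = (x_3 − 6)/7 = -15/16
Digits: (6, 6, 3, 6).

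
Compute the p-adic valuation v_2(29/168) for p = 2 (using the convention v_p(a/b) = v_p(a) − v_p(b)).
v_2(29/168) = -3

Factor powers of 2 from the numerator and denominator of the reduced fraction: 29 = 2^0 · 29 and 168 = 2^3 · 21. Apply v_p(a/b) = v_p(a) − v_p(b): v_2(29/168) = 0 − 3 = -3.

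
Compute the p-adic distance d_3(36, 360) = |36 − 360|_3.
d_3(36, 360) = 1/81

Step 1 — x − y = 36 − 360 = -324. Step 2 — v_3(-324) = 4 (factor: -324 = −(3^4 · 4); the sign does not affect v_p). Step 3 — |x − y|_3 = 3^{-4} = 1/81.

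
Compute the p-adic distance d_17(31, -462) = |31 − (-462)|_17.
d_17(31, -462) = 1/17

Step 1 — x − y = 31 − (-462) = 493. Step 2 — v_17(493) = 1 (factor: 493 = (17^1 · 29); the sign does not affect v_p). Step 3 — |x − y|_17 = 17^{-1} = 1/17.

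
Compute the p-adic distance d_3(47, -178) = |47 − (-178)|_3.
d_3(47, -178) = 1/9

Step 1 — x − y = 47 − (-178) = 225. Step 2 — v_3(225) = 2 (factor: 225 = (3^2 · 25); the sign does not affect v_p). Step 3 — |x − y|_3 = 3^{-2} = 1/9.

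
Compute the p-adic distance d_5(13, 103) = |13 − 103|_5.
d_5(13, 103) = 1/5

Step 1 — x − y = 13 − 103 = -90. Step 2 — v_5(-90) = 1 (factor: -90 = −(5^1 · 18); the sign does not affect v_p). Step 3 — |x − y|_5 = 5^{-1} = 1/5.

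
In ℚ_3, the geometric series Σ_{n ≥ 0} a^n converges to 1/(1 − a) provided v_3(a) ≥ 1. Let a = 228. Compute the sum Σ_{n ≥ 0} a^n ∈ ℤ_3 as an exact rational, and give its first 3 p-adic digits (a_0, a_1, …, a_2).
Σ a^n = 1/(1 − a) = -1/227;  first 3 digits = (1, 1, 2)

v_3(a) = 1 ≥ 1, so the series converges in ℤ_3 to 1/(1 − a) = 1/(1 − 228) = -1/227. Expand this rational in ℤ_3: compute digits iteratively via d_i = x_i mod 3, x_{i+1} = (x_i − d_i)/3. The first 3 digits are (1, 1, 2).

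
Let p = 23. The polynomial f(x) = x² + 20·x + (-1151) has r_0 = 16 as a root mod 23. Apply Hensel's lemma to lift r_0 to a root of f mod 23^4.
r_3 = 205981 (mod 279841)

Hensel: r_{i+1} = r_i − f(r_i)·(f′(r_i))^{-1} mod 23^{i+2}, f′(x) = 2x + 20. Iterate:
  r_0 = 16 (mod 23)
  r_1 = 200 (mod 529)
  r_2 = 11309 (mod 12167)
  r_3 = 205981 (mod 279841)
Final: r = 205981 satisfies f(r) ≡ 0 mod 23^4.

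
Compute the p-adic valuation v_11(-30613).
v_11(-30613) = 3

v_11(n) is the largest exponent k such that 11^k divides n. Factor out: -30613 = -11^3 · 23. (Sign doesn't affect v_p.) So v_11(-30613) = 3.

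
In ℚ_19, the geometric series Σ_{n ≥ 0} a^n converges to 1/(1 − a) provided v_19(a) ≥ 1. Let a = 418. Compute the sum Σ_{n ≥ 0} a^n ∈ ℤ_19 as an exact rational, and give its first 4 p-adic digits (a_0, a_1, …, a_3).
Σ a^n = 1/(1 − a) = -1/417;  first 4 digits = (1, 3, 10, 14)

v_19(a) = 1 ≥ 1, so the series converges in ℤ_19 to 1/(1 − a) = 1/(1 − 418) = -1/417. Expand this rational in ℤ_19: compute digits iteratively via d_i = x_i mod 19, x_{i+1} = (x_i − d_i)/19. The first 4 digits are (1, 3, 10, 14).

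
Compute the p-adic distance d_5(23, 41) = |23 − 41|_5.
d_5(23, 41) = 1

Step 1 — x − y = 23 − 41 = -18. Step 2 — v_5(-18) = 0 (factor: -18 = −(5^0 · 18); the sign does not affect v_p). Step 3 — |x − y|_5 = 5^{0} = 1.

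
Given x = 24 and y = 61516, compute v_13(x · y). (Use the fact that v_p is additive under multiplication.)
v_13(1476384) = 3

v_p(x) = 0 (factor: 24 = 13^0 · 24); v_p(y) = 3 (factor: 61516 = 13^3 · 28). Additivity: v_p(xy) = v_p(x) + v_p(y) = 0 + 3 = 3. (Direct check: xy = 1476384 = 13^3 · (672).)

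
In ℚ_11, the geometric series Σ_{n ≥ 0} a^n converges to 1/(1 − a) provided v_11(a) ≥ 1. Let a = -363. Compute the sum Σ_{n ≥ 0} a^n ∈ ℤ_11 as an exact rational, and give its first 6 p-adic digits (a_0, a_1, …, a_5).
Σ a^n = 1/(1 − a) = 1/364;  first 6 digits = (1, 0, 8, 10, 8, 0)

v_11(a) = 2 ≥ 1, so the series converges in ℤ_11 to 1/(1 − a) = 1/(1 − (-363)) = 1/364. Expand this rational in ℤ_11: compute digits iteratively via d_i = x_i mod 11, x_{i+1} = (x_i − d_i)/11. The first 6 digits are (1, 0, 8, 10, 8, 0).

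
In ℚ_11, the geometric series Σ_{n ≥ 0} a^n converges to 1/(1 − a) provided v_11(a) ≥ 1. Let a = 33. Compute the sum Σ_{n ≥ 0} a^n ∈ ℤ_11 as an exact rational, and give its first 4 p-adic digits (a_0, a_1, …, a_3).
Σ a^n = 1/(1 − a) = -1/32;  first 4 digits = (1, 3, 9, 5)

v_11(a) = 1 ≥ 1, so the series converges in ℤ_11 to 1/(1 − a) = 1/(1 − 33) = -1/32. Expand this rational in ℤ_11: compute digits iteratively via d_i = x_i mod 11, x_{i+1} = (x_i − d_i)/11. The first 4 digits are (1, 3, 9, 5).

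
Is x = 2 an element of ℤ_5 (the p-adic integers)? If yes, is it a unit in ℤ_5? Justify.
x ∈ ℤ_5^× (unit); v_5(x) = 0

ℤ_5 = {x ∈ ℚ_5 : v_5(x) ≥ 0} and ℤ_5^× = {x ∈ ℤ_5 : v_5(x) = 0}. Here v_5(2) = v_5(num) − v_5(den) = 0; compare against these criteria.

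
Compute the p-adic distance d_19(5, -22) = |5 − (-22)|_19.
d_19(5, -22) = 1

Step 1 — x − y = 5 − (-22) = 27. Step 2 — v_19(27) = 0 (factor: 27 = (19^0 · 27); the sign does not affect v_p). Step 3 — |x − y|_19 = 19^{0} = 1.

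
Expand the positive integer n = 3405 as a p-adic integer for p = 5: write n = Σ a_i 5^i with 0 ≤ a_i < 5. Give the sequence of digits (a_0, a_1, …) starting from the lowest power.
(a_0, a_1, …) = (0, 1, 1, 2, 0, 1)

Repeated division by 5 gives the digits low-to-high: 3405 = 1·5^1 + 1·5^2 + 2·5^3 + 1·5^5. Digit sequence: (0, 1, 1, 2, 0, 1).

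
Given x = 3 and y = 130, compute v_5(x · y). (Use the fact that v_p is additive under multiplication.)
v_5(390) = 1

v_p(x) = 0 (factor: 3 = 5^0 · 3); v_p(y) = 1 (factor: 130 = 5^1 · 26). Additivity: v_p(xy) = v_p(x) + v_p(y) = 0 + 1 = 1. (Direct check: xy = 390 = 5^1 · (78).)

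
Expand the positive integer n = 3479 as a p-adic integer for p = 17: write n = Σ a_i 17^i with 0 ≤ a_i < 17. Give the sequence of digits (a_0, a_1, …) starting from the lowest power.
(a_0, a_1, …) = (11, 0, 12)

Repeated division by 17 gives the digits low-to-high: 3479 = 11 + 12·17^2. Digit sequence: (11, 0, 12).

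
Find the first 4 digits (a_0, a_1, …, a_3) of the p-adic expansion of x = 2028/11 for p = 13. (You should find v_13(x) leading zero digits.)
(a_0, …, a_3) = (0, 0, 7, 9)

v_13(2028/11) = 2, so a_0 = ... = a_1 = 0. Factor out: x = 13^2 · u with u = 12/11 a unit in ℤ_13. Expand u iteratively via a_{v+i} = u_i mod 13, u_{i+1} = (u_i − a_{v+i})/13:
  u_0 = 12/11;  a_2 = 7;  u_1 = (u_0 − 7)/13 = -5/11
  u_1 = -5/11;  a_3 = 9;  u_2 = (u_1 − 9)/13 = -8/11
Digits: (0, 0, 7, 9).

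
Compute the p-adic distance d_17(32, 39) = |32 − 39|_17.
d_17(32, 39) = 1

Step 1 — x − y = 32 − 39 = -7. Step 2 — v_17(-7) = 0 (factor: -7 = −(17^0 · 7); the sign does not affect v_p). Step 3 — |x − y|_17 = 17^{0} = 1.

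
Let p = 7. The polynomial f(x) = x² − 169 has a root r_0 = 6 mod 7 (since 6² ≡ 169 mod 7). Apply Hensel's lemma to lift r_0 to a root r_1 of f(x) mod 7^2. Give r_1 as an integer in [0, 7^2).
r_1 = 13 (mod 49)

Hensel's recurrence: r_{i+1} = r_i − f(r_i)·(f′(r_i))^{-1} mod 7^{i+2}, with f′(x) = 2x. Iterate:
  r_0 = 6 (mod 7)
  r_1 = 13 (mod 49)
Final: r_1 = 13, and one checks f(r_1) ≡ 0 mod 7^2.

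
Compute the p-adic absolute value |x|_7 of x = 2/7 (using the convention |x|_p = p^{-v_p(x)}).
|2/7|_7 = 7

Step 1 — compute v_7(x) by factoring powers of 7 out of the numerator and denominator: v_7(2/7) = -1. Step 2 — apply |x|_p = p^{-v_p(x)} = 7^{1} = 7.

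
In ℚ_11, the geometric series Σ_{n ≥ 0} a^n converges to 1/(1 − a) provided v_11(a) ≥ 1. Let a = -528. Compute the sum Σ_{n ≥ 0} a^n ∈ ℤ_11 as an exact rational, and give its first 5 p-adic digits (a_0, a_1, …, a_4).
Σ a^n = 1/(1 − a) = 1/529;  first 5 digits = (1, 7, 0, 2, 0)

v_11(a) = 1 ≥ 1, so the series converges in ℤ_11 to 1/(1 − a) = 1/(1 − (-528)) = 1/529. Expand this rational in ℤ_11: compute digits iteratively via d_i = x_i mod 11, x_{i+1} = (x_i − d_i)/11. The first 5 digits are (1, 7, 0, 2, 0).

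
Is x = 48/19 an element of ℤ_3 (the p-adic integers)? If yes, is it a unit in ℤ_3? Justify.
x ∈ ℤ_3 but not a unit; v_3(x) = 1 > 0

ℤ_3 = {x ∈ ℚ_3 : v_3(x) ≥ 0} and ℤ_3^× = {x ∈ ℤ_3 : v_3(x) = 0}. Here v_3(48/19) = v_3(num) − v_3(den) = 1; compare against these criteria.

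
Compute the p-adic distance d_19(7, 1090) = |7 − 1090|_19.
d_19(7, 1090) = 1/361

Step 1 — x − y = 7 − 1090 = -1083. Step 2 — v_19(-1083) = 2 (factor: -1083 = −(19^2 · 3); the sign does not affect v_p). Step 3 — |x − y|_19 = 19^{-2} = 1/361.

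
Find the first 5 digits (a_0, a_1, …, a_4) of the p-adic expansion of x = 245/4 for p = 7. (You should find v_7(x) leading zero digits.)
(a_0, …, a_4) = (0, 0, 3, 5, 1)

v_7(245/4) = 2, so a_0 = ... = a_1 = 0. Factor out: x = 7^2 · u with u = 5/4 a unit in ℤ_7. Expand u iteratively via a_{v+i} = u_i mod 7, u_{i+1} = (u_i − a_{v+i})/7:
  u_0 = 5/4;  a_2 = 3;  u_1 = (u_0 − 3)/7 = -1/4
  u_1 = -1/4;  a_3 = 5;  u_2 = (u_1 − 5)/7 = -3/4
  u_2 = -3/4;  a_4 = 1;  u_3 = (u_2 − 1)/7 = -1/4
Digits: (0, 0, 3, 5, 1).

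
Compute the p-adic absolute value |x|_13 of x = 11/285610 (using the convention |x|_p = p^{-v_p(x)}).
|11/285610|_13 = 28561

Step 1 — compute v_13(x) by factoring powers of 13 out of the numerator and denominator: v_13(11/285610) = -4. Step 2 — apply |x|_p = p^{-v_p(x)} = 13^{4} = 28561.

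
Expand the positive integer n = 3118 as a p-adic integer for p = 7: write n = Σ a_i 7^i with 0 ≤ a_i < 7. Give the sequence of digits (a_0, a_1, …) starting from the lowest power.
(a_0, a_1, …) = (3, 4, 0, 2, 1)

Repeated division by 7 gives the digits low-to-high: 3118 = 3 + 4·7^1 + 2·7^3 + 1·7^4. Digit sequence: (3, 4, 0, 2, 1).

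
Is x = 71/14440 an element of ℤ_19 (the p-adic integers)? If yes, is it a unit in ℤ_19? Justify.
x ∉ ℤ_19 (v_19(x) = -2 < 0)

ℤ_19 = {x ∈ ℚ_19 : v_19(x) ≥ 0} and ℤ_19^× = {x ∈ ℤ_19 : v_19(x) = 0}. Here v_19(71/14440) = v_19(num) − v_19(den) = -2; compare against these criteria.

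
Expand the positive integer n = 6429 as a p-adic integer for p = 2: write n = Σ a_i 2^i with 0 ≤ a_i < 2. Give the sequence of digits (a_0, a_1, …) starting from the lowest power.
(a_0, a_1, …) = (1, 0, 1, 1, 1, 0, 0, 0, 1, 0, 0, 1, 1)

Repeated division by 2 gives the digits low-to-high: 6429 = 1 + 1·2^2 + 1·2^3 + 1·2^4 + 1·2^8 + 1·2^11 + 1·2^12. Digit sequence: (1, 0, 1, 1, 1, 0, 0, 0, 1, 0, 0, 1, 1).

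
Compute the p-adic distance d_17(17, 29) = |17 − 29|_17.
d_17(17, 29) = 1

Step 1 — x − y = 17 − 29 = -12. Step 2 — v_17(-12) = 0 (factor: -12 = −(17^0 · 12); the sign does not affect v_p). Step 3 — |x − y|_17 = 17^{0} = 1.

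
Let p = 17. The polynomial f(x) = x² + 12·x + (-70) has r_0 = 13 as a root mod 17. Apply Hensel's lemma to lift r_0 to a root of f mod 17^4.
r_3 = 34557 (mod 83521)

Hensel: r_{i+1} = r_i − f(r_i)·(f′(r_i))^{-1} mod 17^{i+2}, f′(x) = 2x + 12. Iterate:
  r_0 = 13 (mod 17)
  r_1 = 166 (mod 289)
  r_2 = 166 (mod 4913)
  r_3 = 34557 (mod 83521)
Final: r = 34557 satisfies f(r) ≡ 0 mod 17^4.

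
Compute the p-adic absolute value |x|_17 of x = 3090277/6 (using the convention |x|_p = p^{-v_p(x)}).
|3090277/6|_17 = 1/83521

Step 1 — compute v_17(x) by factoring powers of 17 out of the numerator and denominator: v_17(3090277/6) = 4. Step 2 — apply |x|_p = p^{-v_p(x)} = 17^{-4} = 1/83521.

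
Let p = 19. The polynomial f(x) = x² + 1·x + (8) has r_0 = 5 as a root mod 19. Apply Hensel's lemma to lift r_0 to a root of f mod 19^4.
r_3 = 107678 (mod 130321)

Hensel: r_{i+1} = r_i − f(r_i)·(f′(r_i))^{-1} mod 19^{i+2}, f′(x) = 2x + 1. Iterate:
  r_0 = 5 (mod 19)
  r_1 = 100 (mod 361)
  r_2 = 4793 (mod 6859)
  r_3 = 107678 (mod 130321)
Final: r = 107678 satisfies f(r) ≡ 0 mod 19^4.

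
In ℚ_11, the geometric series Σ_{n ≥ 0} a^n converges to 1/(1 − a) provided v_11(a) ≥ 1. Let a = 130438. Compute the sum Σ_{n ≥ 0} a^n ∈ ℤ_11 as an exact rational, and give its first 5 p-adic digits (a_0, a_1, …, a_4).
Σ a^n = 1/(1 − a) = -1/130437;  first 5 digits = (1, 0, 0, 10, 8)

v_11(a) = 3 ≥ 1, so the series converges in ℤ_11 to 1/(1 − a) = 1/(1 − 130438) = -1/130437. Expand this rational in ℤ_11: compute digits iteratively via d_i = x_i mod 11, x_{i+1} = (x_i − d_i)/11. The first 5 digits are (1, 0, 0, 10, 8).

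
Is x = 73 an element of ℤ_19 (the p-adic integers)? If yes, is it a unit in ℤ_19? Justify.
x ∈ ℤ_19^× (unit); v_19(x) = 0

ℤ_19 = {x ∈ ℚ_19 : v_19(x) ≥ 0} and ℤ_19^× = {x ∈ ℤ_19 : v_19(x) = 0}. Here v_19(73) = v_19(num) − v_19(den) = 0; compare against these criteria.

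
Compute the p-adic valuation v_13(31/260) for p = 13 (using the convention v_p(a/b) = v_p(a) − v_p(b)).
v_13(31/260) = -1

Factor powers of 13 from the numerator and denominator of the reduced fraction: 31 = 13^0 · 31 and 260 = 13^1 · 20. Apply v_p(a/b) = v_p(a) − v_p(b): v_13(31/260) = 0 − 1 = -1.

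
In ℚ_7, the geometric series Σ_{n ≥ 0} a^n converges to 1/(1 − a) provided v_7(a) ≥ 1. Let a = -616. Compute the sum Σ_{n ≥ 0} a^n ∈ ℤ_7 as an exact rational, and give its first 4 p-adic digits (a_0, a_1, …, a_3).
Σ a^n = 1/(1 − a) = 1/617;  first 4 digits = (1, 3, 3, 4)

v_7(a) = 1 ≥ 1, so the series converges in ℤ_7 to 1/(1 − a) = 1/(1 − (-616)) = 1/617. Expand this rational in ℤ_7: compute digits iteratively via d_i = x_i mod 7, x_{i+1} = (x_i − d_i)/7. The first 4 digits are (1, 3, 3, 4).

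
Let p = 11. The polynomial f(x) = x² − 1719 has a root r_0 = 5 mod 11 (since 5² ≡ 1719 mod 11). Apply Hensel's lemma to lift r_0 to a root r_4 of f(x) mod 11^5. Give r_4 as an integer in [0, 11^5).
r_4 = 67523 (mod 161051)

Hensel's recurrence: r_{i+1} = r_i − f(r_i)·(f′(r_i))^{-1} mod 11^{i+2}, with f′(x) = 2x. Iterate:
  r_0 = 5 (mod 11)
  r_1 = 5 (mod 121)
  r_2 = 973 (mod 1331)
  r_3 = 8959 (mod 14641)
  r_4 = 67523 (mod 161051)
Final: r_4 = 67523, and one checks f(r_4) ≡ 0 mod 11^5.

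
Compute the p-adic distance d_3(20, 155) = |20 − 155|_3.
d_3(20, 155) = 1/27

Step 1 — x − y = 20 − 155 = -135. Step 2 — v_3(-135) = 3 (factor: -135 = −(3^3 · 5); the sign does not affect v_p). Step 3 — |x − y|_3 = 3^{-3} = 1/27.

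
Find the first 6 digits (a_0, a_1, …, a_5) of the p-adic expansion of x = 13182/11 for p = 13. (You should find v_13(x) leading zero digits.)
(a_0, …, a_5) = (0, 0, 0, 10, 4, 2)

v_13(13182/11) = 3, so a_0 = ... = a_2 = 0. Factor out: x = 13^3 · u with u = 6/11 a unit in ℤ_13. Expand u iteratively via a_{v+i} = u_i mod 13, u_{i+1} = (u_i − a_{v+i})/13:
  u_0 = 6/11;  a_3 = 10;  u_1 = (u_0 − 10)/13 = -8/11
  u_1 = -8/11;  a_4 = 4;  u_2 = (u_1 − 4)/13 = -4/11
  u_2 = -4/11;  a_5 = 2;  u_3 = (u_2 − 2)/13 = -2/11
Digits: (0, 0, 0, 10, 4, 2).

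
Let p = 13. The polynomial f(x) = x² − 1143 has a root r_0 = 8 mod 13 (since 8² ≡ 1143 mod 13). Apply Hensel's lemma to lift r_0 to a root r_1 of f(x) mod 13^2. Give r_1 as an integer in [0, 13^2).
r_1 = 86 (mod 169)

Hensel's recurrence: r_{i+1} = r_i − f(r_i)·(f′(r_i))^{-1} mod 13^{i+2}, with f′(x) = 2x. Iterate:
  r_0 = 8 (mod 13)
  r_1 = 86 (mod 169)
Final: r_1 = 86, and one checks f(r_1) ≡ 0 mod 13^2.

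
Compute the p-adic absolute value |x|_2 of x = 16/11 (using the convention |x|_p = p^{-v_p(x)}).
|16/11|_2 = 1/16

Step 1 — compute v_2(x) by factoring powers of 2 out of the numerator and denominator: v_2(16/11) = 4. Step 2 — apply |x|_p = p^{-v_p(x)} = 2^{-4} = 1/16.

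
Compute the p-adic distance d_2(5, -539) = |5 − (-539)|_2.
d_2(5, -539) = 1/32

Step 1 — x − y = 5 − (-539) = 544. Step 2 — v_2(544) = 5 (factor: 544 = (2^5 · 17); the sign does not affect v_p). Step 3 — |x − y|_2 = 2^{-5} = 1/32.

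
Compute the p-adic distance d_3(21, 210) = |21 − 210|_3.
d_3(21, 210) = 1/27

Step 1 — x − y = 21 − 210 = -189. Step 2 — v_3(-189) = 3 (factor: -189 = −(3^3 · 7); the sign does not affect v_p). Step 3 — |x − y|_3 = 3^{-3} = 1/27.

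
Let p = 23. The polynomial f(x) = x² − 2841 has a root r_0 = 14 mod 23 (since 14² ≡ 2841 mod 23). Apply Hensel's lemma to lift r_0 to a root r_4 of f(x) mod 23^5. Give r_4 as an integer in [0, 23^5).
r_4 = 4587502 (mod 6436343)

Hensel's recurrence: r_{i+1} = r_i − f(r_i)·(f′(r_i))^{-1} mod 23^{i+2}, with f′(x) = 2x. Iterate:
  r_0 = 14 (mod 23)
  r_1 = 14 (mod 529)
  r_2 = 543 (mod 12167)
  r_3 = 110046 (mod 279841)
  r_4 = 4587502 (mod 6436343)
Final: r_4 = 4587502, and one checks f(r_4) ≡ 0 mod 23^5.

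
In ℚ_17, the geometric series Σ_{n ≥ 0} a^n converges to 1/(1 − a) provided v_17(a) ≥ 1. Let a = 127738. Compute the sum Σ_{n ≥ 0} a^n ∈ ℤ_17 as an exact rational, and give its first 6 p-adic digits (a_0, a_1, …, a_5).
Σ a^n = 1/(1 − a) = -1/127737;  first 6 digits = (1, 0, 0, 9, 1, 0)

v_17(a) = 3 ≥ 1, so the series converges in ℤ_17 to 1/(1 − a) = 1/(1 − 127738) = -1/127737. Expand this rational in ℤ_17: compute digits iteratively via d_i = x_i mod 17, x_{i+1} = (x_i − d_i)/17. The first 6 digits are (1, 0, 0, 9, 1, 0).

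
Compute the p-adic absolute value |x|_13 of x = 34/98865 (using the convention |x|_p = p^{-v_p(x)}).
|34/98865|_13 = 2197

Step 1 — compute v_13(x) by factoring powers of 13 out of the numerator and denominator: v_13(34/98865) = -3. Step 2 — apply |x|_p = p^{-v_p(x)} = 13^{3} = 2197.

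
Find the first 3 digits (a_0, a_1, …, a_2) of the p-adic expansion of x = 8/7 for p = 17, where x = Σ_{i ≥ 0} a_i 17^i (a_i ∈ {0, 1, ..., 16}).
(a_0, …, a_2) = (6, 7, 2)

v_17(8/7) = 0 (numerator and denominator both coprime to 17), so x ∈ ℤ_17^×. Compute digits iteratively via a_i = x_i mod 17, x_{i+1} = (x_i − a_i)/17, with x_0 = x:
  x_0 = 8/7;  a_0 = 6;  x_1 = (x_0 − 6)/17 = -2/7
  x_1 = -2/7;  a_1 = 7;  x_2 = (x_1 − 7)/17 = -3/7
  x_2 = -3/7;  a_2 = 2;  x_3 = (x_2 − 2)/17 = -1/7
Digits: (6, 7, 2).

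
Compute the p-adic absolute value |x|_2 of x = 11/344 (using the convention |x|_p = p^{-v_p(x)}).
|11/344|_2 = 8

Step 1 — compute v_2(x) by factoring powers of 2 out of the numerator and denominator: v_2(11/344) = -3. Step 2 — apply |x|_p = p^{-v_p(x)} = 2^{3} = 8.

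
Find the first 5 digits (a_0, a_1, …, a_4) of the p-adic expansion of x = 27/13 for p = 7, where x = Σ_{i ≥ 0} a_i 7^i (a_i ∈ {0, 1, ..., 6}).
(a_0, …, a_4) = (1, 5, 2, 5, 3)

v_7(27/13) = 0 (numerator and denominator both coprime to 7), so x ∈ ℤ_7^×. Compute digits iteratively via a_i = x_i mod 7, x_{i+1} = (x_i − a_i)/7, with x_0 = x:
  x_0 = 27/13;  a_0 = 1;  x_1 = (x_0 − 1)/7 = 2/13
  x_1 = 2/13;  a_1 = 5;  x_2 = (x_1 − 5)/7 = -9/13
  x_2 = -9/13;  a_2 = 2;  x_3 = (x_2 − 2)/7 = -5/13
  x_3 = -5/13;  a_3 = 5;  x_4 = (x_3 − 5)/7 = -10/13
  x_4 = -10/13;  a_4 = 3;  x_5 = (x_4 − 3)/7 = -7/13
Digits: (1, 5, 2, 5, 3).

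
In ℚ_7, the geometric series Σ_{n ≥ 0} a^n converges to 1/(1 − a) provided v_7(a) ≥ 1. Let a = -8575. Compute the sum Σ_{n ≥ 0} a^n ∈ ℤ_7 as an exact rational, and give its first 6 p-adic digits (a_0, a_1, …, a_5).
Σ a^n = 1/(1 − a) = 1/8576;  first 6 digits = (1, 0, 0, 3, 3, 6)

v_7(a) = 3 ≥ 1, so the series converges in ℤ_7 to 1/(1 − a) = 1/(1 − (-8575)) = 1/8576. Expand this rational in ℤ_7: compute digits iteratively via d_i = x_i mod 7, x_{i+1} = (x_i − d_i)/7. The first 6 digits are (1, 0, 0, 3, 3, 6).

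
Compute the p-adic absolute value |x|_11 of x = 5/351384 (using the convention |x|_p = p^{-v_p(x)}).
|5/351384|_11 = 14641

Step 1 — compute v_11(x) by factoring powers of 11 out of the numerator and denominator: v_11(5/351384) = -4. Step 2 — apply |x|_p = p^{-v_p(x)} = 11^{4} = 14641.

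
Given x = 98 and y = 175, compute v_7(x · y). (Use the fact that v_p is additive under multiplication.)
v_7(17150) = 3

v_p(x) = 2 (factor: 98 = 7^2 · 2); v_p(y) = 1 (factor: 175 = 7^1 · 25). Additivity: v_p(xy) = v_p(x) + v_p(y) = 2 + 1 = 3. (Direct check: xy = 17150 = 7^3 · (50).)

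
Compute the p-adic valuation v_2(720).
v_2(720) = 4

v_2(n) is the largest exponent k such that 2^k divides n. Factor out: 720 = 2^4 · 45. (Sign doesn't affect v_p.) So v_2(720) = 4.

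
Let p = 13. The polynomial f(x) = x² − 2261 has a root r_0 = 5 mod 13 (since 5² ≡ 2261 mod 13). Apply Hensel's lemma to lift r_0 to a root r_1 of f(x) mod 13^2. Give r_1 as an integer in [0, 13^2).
r_1 = 161 (mod 169)

Hensel's recurrence: r_{i+1} = r_i − f(r_i)·(f′(r_i))^{-1} mod 13^{i+2}, with f′(x) = 2x. Iterate:
  r_0 = 5 (mod 13)
  r_1 = 161 (mod 169)
Final: r_1 = 161, and one checks f(r_1) ≡ 0 mod 13^2.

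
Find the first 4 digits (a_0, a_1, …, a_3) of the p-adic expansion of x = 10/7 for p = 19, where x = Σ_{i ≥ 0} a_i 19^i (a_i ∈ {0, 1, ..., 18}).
(a_0, …, a_3) = (15, 2, 8, 5)

v_19(10/7) = 0 (numerator and denominator both coprime to 19), so x ∈ ℤ_19^×. Compute digits iteratively via a_i = x_i mod 19, x_{i+1} = (x_i − a_i)/19, with x_0 = x:
  x_0 = 10/7;  a_0 = 15;  x_1 = (x_0 − 15)/19 = -5/7
  x_1 = -5/7;  a_1 = 2;  x_2 = (x_1 − 2)/19 = -1/7
  x_2 = -1/7;  a_2 = 8;  x_3 = (x_2 − 8)/19 = -3/7
  x_3 = -3/7;  a_3 = 5;  x_4 = (x_3 − 5)/19 = -2/7
Digits: (15, 2, 8, 5).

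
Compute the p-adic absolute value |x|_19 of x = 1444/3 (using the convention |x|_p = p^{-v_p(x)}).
|1444/3|_19 = 1/361

Step 1 — compute v_19(x) by factoring powers of 19 out of the numerator and denominator: v_19(1444/3) = 2. Step 2 — apply |x|_p = p^{-v_p(x)} = 19^{-2} = 1/361.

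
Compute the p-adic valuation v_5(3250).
v_5(3250) = 3

v_5(n) is the largest exponent k such that 5^k divides n. Factor out: 3250 = 5^3 · 26. (Sign doesn't affect v_p.) So v_5(3250) = 3.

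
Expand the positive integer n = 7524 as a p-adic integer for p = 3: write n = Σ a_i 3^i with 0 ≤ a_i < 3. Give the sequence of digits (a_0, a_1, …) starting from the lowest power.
(a_0, a_1, …) = (0, 0, 2, 2, 2, 0, 1, 0, 1)

Repeated division by 3 gives the digits low-to-high: 7524 = 2·3^2 + 2·3^3 + 2·3^4 + 1·3^6 + 1·3^8. Digit sequence: (0, 0, 2, 2, 2, 0, 1, 0, 1).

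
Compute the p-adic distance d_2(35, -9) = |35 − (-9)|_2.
d_2(35, -9) = 1/4

Step 1 — x − y = 35 − (-9) = 44. Step 2 — v_2(44) = 2 (factor: 44 = (2^2 · 11); the sign does not affect v_p). Step 3 — |x − y|_2 = 2^{-2} = 1/4.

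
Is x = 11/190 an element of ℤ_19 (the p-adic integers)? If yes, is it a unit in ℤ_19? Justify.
x ∉ ℤ_19 (v_19(x) = -1 < 0)

ℤ_19 = {x ∈ ℚ_19 : v_19(x) ≥ 0} and ℤ_19^× = {x ∈ ℤ_19 : v_19(x) = 0}. Here v_19(11/190) = v_19(num) − v_19(den) = -1; compare against these criteria.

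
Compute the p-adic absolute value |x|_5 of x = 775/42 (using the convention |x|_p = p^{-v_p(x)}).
|775/42|_5 = 1/25

Step 1 — compute v_5(x) by factoring powers of 5 out of the numerator and denominator: v_5(775/42) = 2. Step 2 — apply |x|_p = p^{-v_p(x)} = 5^{-2} = 1/25.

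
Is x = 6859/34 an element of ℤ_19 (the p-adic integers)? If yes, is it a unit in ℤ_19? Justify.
x ∈ ℤ_19 but not a unit; v_19(x) = 3 > 0

ℤ_19 = {x ∈ ℚ_19 : v_19(x) ≥ 0} and ℤ_19^× = {x ∈ ℤ_19 : v_19(x) = 0}. Here v_19(6859/34) = v_19(num) − v_19(den) = 3; compare against these criteria.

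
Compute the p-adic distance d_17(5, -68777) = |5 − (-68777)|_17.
d_17(5, -68777) = 1/4913

Step 1 — x − y = 5 − (-68777) = 68782. Step 2 — v_17(68782) = 3 (factor: 68782 = (17^3 · 14); the sign does not affect v_p). Step 3 — |x − y|_17 = 17^{-3} = 1/4913.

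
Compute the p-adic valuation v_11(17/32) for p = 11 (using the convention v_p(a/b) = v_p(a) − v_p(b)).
v_11(17/32) = 0

Factor powers of 11 from the numerator and denominator of the reduced fraction: 17 = 11^0 · 17 and 32 = 11^0 · 32. Apply v_p(a/b) = v_p(a) − v_p(b): v_11(17/32) = 0 − 0 = 0.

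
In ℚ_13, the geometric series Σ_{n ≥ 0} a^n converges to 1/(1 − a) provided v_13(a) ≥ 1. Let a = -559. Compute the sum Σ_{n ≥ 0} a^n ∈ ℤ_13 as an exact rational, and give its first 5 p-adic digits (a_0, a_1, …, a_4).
Σ a^n = 1/(1 − a) = 1/560;  first 5 digits = (1, 9, 12, 12, 0)

v_13(a) = 1 ≥ 1, so the series converges in ℤ_13 to 1/(1 − a) = 1/(1 − (-559)) = 1/560. Expand this rational in ℤ_13: compute digits iteratively via d_i = x_i mod 13, x_{i+1} = (x_i − d_i)/13. The first 5 digits are (1, 9, 12, 12, 0).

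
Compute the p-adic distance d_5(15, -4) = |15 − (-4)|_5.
d_5(15, -4) = 1

Step 1 — x − y = 15 − (-4) = 19. Step 2 — v_5(19) = 0 (factor: 19 = (5^0 · 19); the sign does not affect v_p). Step 3 — |x − y|_5 = 5^{0} = 1.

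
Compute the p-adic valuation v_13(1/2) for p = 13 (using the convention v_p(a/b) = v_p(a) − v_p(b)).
v_13(1/2) = 0

Factor powers of 13 from the numerator and denominator of the reduced fraction: 1 = 13^0 · 1 and 2 = 13^0 · 2. Apply v_p(a/b) = v_p(a) − v_p(b): v_13(1/2) = 0 − 0 = 0.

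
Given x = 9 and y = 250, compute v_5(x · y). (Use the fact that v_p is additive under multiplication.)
v_5(2250) = 3

v_p(x) = 0 (factor: 9 = 5^0 · 9); v_p(y) = 3 (factor: 250 = 5^3 · 2). Additivity: v_p(xy) = v_p(x) + v_p(y) = 0 + 3 = 3. (Direct check: xy = 2250 = 5^3 · (18).)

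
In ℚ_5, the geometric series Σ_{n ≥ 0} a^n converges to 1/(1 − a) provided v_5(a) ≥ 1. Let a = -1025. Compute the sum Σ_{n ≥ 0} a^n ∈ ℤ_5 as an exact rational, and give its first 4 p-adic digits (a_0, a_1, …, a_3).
Σ a^n = 1/(1 − a) = 1/1026;  first 4 digits = (1, 0, 4, 1)

v_5(a) = 2 ≥ 1, so the series converges in ℤ_5 to 1/(1 − a) = 1/(1 − (-1025)) = 1/1026. Expand this rational in ℤ_5: compute digits iteratively via d_i = x_i mod 5, x_{i+1} = (x_i − d_i)/5. The first 4 digits are (1, 0, 4, 1).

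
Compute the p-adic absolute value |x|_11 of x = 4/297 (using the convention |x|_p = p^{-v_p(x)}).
|4/297|_11 = 11

Step 1 — compute v_11(x) by factoring powers of 11 out of the numerator and denominator: v_11(4/297) = -1. Step 2 — apply |x|_p = p^{-v_p(x)} = 11^{1} = 11.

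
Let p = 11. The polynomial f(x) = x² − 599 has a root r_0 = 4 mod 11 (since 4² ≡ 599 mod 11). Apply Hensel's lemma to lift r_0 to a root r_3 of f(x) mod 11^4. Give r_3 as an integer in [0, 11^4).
r_3 = 11587 (mod 14641)

Hensel's recurrence: r_{i+1} = r_i − f(r_i)·(f′(r_i))^{-1} mod 11^{i+2}, with f′(x) = 2x. Iterate:
  r_0 = 4 (mod 11)
  r_1 = 92 (mod 121)
  r_2 = 939 (mod 1331)
  r_3 = 11587 (mod 14641)
Final: r_3 = 11587, and one checks f(r_3) ≡ 0 mod 11^4.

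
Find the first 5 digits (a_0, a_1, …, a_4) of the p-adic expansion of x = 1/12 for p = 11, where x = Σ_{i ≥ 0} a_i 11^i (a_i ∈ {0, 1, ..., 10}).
(a_0, …, a_4) = (1, 10, 0, 10, 0)

v_11(1/12) = 0 (numerator and denominator both coprime to 11), so x ∈ ℤ_11^×. Compute digits iteratively via a_i = x_i mod 11, x_{i+1} = (x_i − a_i)/11, with x_0 = x:
  x_0 = 1/12;  a_0 = 1;  x_1 = (x_0 − 1)/11 = -1/12
  x_1 = -1/12;  a_1 = 10;  x_2 = (x_1 − 10)/11 = -11/12
  x_2 = -11/12;  a_2 = 0;  x_3 = (x_2 − 0)/11 = -1/12
  x_3 = -1/12;  a_3 = 10;  x_4 = (x_3 − 10)/11 = -11/12
  x_4 = -11/12;  a_4 = 0;  x_5 = (x_4 − 0)/11 = -1/12
Digits: (1, 10, 0, 10, 0).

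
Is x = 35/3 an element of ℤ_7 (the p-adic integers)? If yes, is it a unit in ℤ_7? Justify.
x ∈ ℤ_7 but not a unit; v_7(x) = 1 > 0

ℤ_7 = {x ∈ ℚ_7 : v_7(x) ≥ 0} and ℤ_7^× = {x ∈ ℤ_7 : v_7(x) = 0}. Here v_7(35/3) = v_7(num) − v_7(den) = 1; compare against these criteria.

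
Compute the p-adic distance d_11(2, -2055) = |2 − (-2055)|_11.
d_11(2, -2055) = 1/121

Step 1 — x − y = 2 − (-2055) = 2057. Step 2 — v_11(2057) = 2 (factor: 2057 = (11^2 · 17); the sign does not affect v_p). Step 3 — |x − y|_11 = 11^{-2} = 1/121.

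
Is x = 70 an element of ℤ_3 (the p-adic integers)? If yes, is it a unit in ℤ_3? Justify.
x ∈ ℤ_3^× (unit); v_3(x) = 0

ℤ_3 = {x ∈ ℚ_3 : v_3(x) ≥ 0} and ℤ_3^× = {x ∈ ℤ_3 : v_3(x) = 0}. Here v_3(70) = v_3(num) − v_3(den) = 0; compare against these criteria.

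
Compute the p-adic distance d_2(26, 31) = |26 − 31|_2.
d_2(26, 31) = 1

Step 1 — x − y = 26 − 31 = -5. Step 2 — v_2(-5) = 0 (factor: -5 = −(2^0 · 5); the sign does not affect v_p). Step 3 — |x − y|_2 = 2^{0} = 1.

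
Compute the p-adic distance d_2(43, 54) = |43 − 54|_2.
d_2(43, 54) = 1

Step 1 — x − y = 43 − 54 = -11. Step 2 — v_2(-11) = 0 (factor: -11 = −(2^0 · 11); the sign does not affect v_p). Step 3 — |x − y|_2 = 2^{0} = 1.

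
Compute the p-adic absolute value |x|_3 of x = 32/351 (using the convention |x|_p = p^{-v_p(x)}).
|32/351|_3 = 27

Step 1 — compute v_3(x) by factoring powers of 3 out of the numerator and denominator: v_3(32/351) = -3. Step 2 — apply |x|_p = p^{-v_p(x)} = 3^{3} = 27.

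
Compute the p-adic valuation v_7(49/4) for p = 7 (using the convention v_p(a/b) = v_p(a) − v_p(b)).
v_7(49/4) = 2

Factor powers of 7 from the numerator and denominator of the reduced fraction: 49 = 7^2 · 1 and 4 = 7^0 · 4. Apply v_p(a/b) = v_p(a) − v_p(b): v_7(49/4) = 2 − 0 = 2.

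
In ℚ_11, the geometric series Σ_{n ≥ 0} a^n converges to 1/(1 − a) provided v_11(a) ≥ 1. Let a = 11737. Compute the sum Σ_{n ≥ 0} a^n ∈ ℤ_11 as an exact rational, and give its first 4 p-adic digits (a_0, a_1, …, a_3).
Σ a^n = 1/(1 − a) = -1/11736;  first 4 digits = (1, 0, 9, 8)

v_11(a) = 2 ≥ 1, so the series converges in ℤ_11 to 1/(1 − a) = 1/(1 − 11737) = -1/11736. Expand this rational in ℤ_11: compute digits iteratively via d_i = x_i mod 11, x_{i+1} = (x_i − d_i)/11. The first 4 digits are (1, 0, 9, 8).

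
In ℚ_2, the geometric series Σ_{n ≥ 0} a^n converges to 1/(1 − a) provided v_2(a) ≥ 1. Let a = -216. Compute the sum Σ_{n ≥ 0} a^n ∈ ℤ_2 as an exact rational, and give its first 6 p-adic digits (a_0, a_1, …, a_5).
Σ a^n = 1/(1 − a) = 1/217;  first 6 digits = (1, 0, 0, 1, 0, 1)

v_2(a) = 3 ≥ 1, so the series converges in ℤ_2 to 1/(1 − a) = 1/(1 − (-216)) = 1/217. Expand this rational in ℤ_2: compute digits iteratively via d_i = x_i mod 2, x_{i+1} = (x_i − d_i)/2. The first 6 digits are (1, 0, 0, 1, 0, 1).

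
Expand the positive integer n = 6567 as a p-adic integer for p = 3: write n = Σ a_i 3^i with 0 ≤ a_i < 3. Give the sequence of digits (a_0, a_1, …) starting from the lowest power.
(a_0, a_1, …) = (0, 2, 0, 0, 0, 0, 0, 0, 1)

Repeated division by 3 gives the digits low-to-high: 6567 = 2·3^1 + 1·3^8. Digit sequence: (0, 2, 0, 0, 0, 0, 0, 0, 1).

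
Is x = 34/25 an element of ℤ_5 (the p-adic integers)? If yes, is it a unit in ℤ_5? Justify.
x ∉ ℤ_5 (v_5(x) = -2 < 0)

ℤ_5 = {x ∈ ℚ_5 : v_5(x) ≥ 0} and ℤ_5^× = {x ∈ ℤ_5 : v_5(x) = 0}. Here v_5(34/25) = v_5(num) − v_5(den) = -2; compare against these criteria.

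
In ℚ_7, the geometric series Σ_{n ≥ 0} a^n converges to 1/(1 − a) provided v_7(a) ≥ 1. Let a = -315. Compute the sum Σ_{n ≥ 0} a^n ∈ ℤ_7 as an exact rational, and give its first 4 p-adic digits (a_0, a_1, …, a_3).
Σ a^n = 1/(1 − a) = 1/316;  first 4 digits = (1, 4, 2, 2)

v_7(a) = 1 ≥ 1, so the series converges in ℤ_7 to 1/(1 − a) = 1/(1 − (-315)) = 1/316. Expand this rational in ℤ_7: compute digits iteratively via d_i = x_i mod 7, x_{i+1} = (x_i − d_i)/7. The first 4 digits are (1, 4, 2, 2).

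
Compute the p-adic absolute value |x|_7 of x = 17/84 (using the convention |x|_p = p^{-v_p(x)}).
|17/84|_7 = 7

Step 1 — compute v_7(x) by factoring powers of 7 out of the numerator and denominator: v_7(17/84) = -1. Step 2 — apply |x|_p = p^{-v_p(x)} = 7^{1} = 7.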